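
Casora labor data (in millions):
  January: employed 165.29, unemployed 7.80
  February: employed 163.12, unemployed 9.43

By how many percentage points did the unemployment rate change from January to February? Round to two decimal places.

The unemployment rate changed by +0.96 percentage points.

January: labor force = 165.29 + 7.80 = 173.09; u = 7.80/173.09 = 4.51%.
February: labor force = 163.12 + 9.43 = 172.55; u = 9.43/172.55 = 5.47%.
Change = 5.47% − 4.51% = +0.96 pp.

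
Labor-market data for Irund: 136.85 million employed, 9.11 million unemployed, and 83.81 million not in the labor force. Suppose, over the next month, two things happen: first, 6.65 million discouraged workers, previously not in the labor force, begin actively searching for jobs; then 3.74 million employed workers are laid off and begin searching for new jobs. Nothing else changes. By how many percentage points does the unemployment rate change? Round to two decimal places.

The unemployment rate changes by +6.54 percentage points.

Initially, labor force = 136.85 + 9.11 = 145.96 million, so u = 9.11/145.96 = 6.24%.
After the first change, unemployed and labor force both rise by 6.65 → E = 136.85, U = 15.76, labor force = 152.61 million.
After the second change, employed falls and unemployed rises by 3.74; labor force unchanged → E = 133.11, U = 19.50, labor force = 152.61 million.
New unemployment rate = 19.50 / 152.61 = 12.78%.
Change = 12.78% − 6.24% = +6.54 percentage points.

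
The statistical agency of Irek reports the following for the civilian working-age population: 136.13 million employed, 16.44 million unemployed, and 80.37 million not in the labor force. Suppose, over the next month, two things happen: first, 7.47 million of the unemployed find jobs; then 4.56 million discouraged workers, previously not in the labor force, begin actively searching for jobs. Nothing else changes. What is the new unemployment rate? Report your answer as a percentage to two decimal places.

New unemployment rate ≈ 8.61%.

Initially, labor force = 136.13 + 16.44 = 152.57 million, so u = 16.44/152.57 = 10.78%.
After the first change, unemployed falls and employed rises by 7.47; labor force unchanged → E = 143.60, U = 8.97, labor force = 152.57 million.
After the second change, unemployed and labor force both rise by 4.56 → E = 143.60, U = 13.53, labor force = 157.13 million.
New unemployment rate = 13.53 / 157.13 = 8.61%.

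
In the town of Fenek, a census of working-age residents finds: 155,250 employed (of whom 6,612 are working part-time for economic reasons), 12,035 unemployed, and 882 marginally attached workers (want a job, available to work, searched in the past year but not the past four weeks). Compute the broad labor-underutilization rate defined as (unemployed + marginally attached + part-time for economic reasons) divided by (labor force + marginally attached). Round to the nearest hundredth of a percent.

Broad underutilization rate ≈ 11.61%.

Labor force = 155,250 + 12,035 = 167,285.
Numerator = 12,035 + 882 + 6,612 = 19,529.
Denominator = 167,285 + 882 = 168,167.
Broad rate = 19,529 / 168,167 = 11.61%.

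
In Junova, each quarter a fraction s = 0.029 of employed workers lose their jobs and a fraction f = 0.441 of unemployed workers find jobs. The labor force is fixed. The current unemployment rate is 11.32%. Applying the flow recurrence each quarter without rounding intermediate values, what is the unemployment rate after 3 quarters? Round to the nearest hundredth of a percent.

With a fixed labor force, u_{t+1} = u_t + s·(1−u_t) − f·u_t = u_t·(1−s−f) + s.
Here 1−s−f = 0.530 and s = 0.029.
u_1 = 0.113200 × 0.530 + 0.029 = 0.088996.
u_2 = 0.088996 × 0.530 + 0.029 = 0.076168.
u_3 = 0.076168 × 0.530 + 0.029 = 0.069369.

Unemployment rate after three quarters ≈ 6.94%.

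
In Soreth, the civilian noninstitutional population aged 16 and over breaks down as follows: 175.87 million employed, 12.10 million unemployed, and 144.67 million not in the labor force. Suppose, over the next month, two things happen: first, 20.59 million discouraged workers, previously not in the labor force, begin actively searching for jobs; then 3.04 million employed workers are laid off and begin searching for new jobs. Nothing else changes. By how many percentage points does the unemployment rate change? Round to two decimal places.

The unemployment rate changes by +10.69 percentage points.

Initially, labor force = 175.87 + 12.10 = 187.97 million, so u = 12.10/187.97 = 6.44%.
After the first change, unemployed and labor force both rise by 20.59 → E = 175.87, U = 32.69, labor force = 208.56 million.
After the second change, employed falls and unemployed rises by 3.04; labor force unchanged → E = 172.83, U = 35.73, labor force = 208.56 million.
New unemployment rate = 35.73 / 208.56 = 17.13%.
Change = 17.13% − 6.44% = +10.69 percentage points.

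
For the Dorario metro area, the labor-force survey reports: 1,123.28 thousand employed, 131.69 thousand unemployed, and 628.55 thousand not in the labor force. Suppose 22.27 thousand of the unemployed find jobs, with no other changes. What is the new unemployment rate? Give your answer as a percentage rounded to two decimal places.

Initially, labor force = 1,123.28 + 131.69 = 1,254.97 thousand, so u = 131.69/1,254.97 = 10.49%.
After the change, unemployed falls and employed rises by 22.27; labor force unchanged → E = 1,145.55, U = 109.42, labor force = 1,254.97 thousand.
New unemployment rate = 109.42 / 1,254.97 = 8.72%.

New unemployment rate ≈ 8.72%.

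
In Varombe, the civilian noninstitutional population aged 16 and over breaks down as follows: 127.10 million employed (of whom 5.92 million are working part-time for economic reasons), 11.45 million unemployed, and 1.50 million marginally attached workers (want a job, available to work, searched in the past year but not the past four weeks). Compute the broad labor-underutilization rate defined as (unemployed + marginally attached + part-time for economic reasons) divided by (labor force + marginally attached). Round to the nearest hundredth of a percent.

Broad underutilization rate ≈ 13.47%.

Labor force = 127.10 + 11.45 = 138.55 million.
Numerator = 11.45 + 1.50 + 5.92 = 18.87 million.
Denominator = 138.55 + 1.50 = 140.05 million.
Broad rate = 18.87 / 140.05 = 13.47%.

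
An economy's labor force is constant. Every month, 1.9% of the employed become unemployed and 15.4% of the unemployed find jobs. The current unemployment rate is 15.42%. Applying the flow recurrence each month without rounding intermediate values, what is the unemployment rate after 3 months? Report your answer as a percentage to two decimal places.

Unemployment rate after three months ≈ 13.49%.

With a fixed labor force, u_{t+1} = u_t + s·(1−u_t) − f·u_t = u_t·(1−s−f) + s.
Here 1−s−f = 0.827 and s = 0.019.
u_1 = 0.154200 × 0.827 + 0.019 = 0.146523.
u_2 = 0.146523 × 0.827 + 0.019 = 0.140175.
u_3 = 0.140175 × 0.827 + 0.019 = 0.134925.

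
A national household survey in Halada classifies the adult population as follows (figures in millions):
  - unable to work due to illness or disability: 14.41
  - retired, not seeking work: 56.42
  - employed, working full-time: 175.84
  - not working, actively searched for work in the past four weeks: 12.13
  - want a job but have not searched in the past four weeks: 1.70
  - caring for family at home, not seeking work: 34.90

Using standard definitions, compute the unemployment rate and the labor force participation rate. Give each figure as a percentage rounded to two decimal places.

Unemployment rate ≈ 6.45%; labor force participation rate ≈ 63.63%.

Employed = 175.84 million.
Unemployed = 12.13 million.
Labor force = 175.84 + 12.13 = 187.97 million.
Not in labor force = 14.41 + 56.42 + 1.70 + 34.90 = 107.43 million (those not working and not actively searching are outside the labor force — including those who want a job but have given up searching).
Civilian working-age population = 187.97 + 107.43 = 295.40 million.
Unemployment rate = 12.13 / 187.97 = 6.45%.
Labor force participation rate = 187.97 / 295.40 = 63.63%.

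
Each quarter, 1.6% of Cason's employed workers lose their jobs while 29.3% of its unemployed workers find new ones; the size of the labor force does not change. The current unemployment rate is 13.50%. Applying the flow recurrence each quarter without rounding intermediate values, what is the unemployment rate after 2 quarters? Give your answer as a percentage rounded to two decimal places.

Unemployment rate after two quarters ≈ 9.15%.

With a fixed labor force, u_{t+1} = u_t + s·(1−u_t) − f·u_t = u_t·(1−s−f) + s.
Here 1−s−f = 0.691 and s = 0.016.
u_1 = 0.135000 × 0.691 + 0.016 = 0.109285.
u_2 = 0.109285 × 0.691 + 0.016 = 0.091516.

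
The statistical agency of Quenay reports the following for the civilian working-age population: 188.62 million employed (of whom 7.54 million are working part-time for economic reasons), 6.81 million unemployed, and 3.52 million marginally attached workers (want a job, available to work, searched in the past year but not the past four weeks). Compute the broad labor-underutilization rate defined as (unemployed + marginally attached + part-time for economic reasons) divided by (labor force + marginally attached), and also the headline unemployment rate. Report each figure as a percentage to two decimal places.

Broad underutilization rate ≈ 8.98%; headline unemployment rate ≈ 3.48%.

Labor force = 188.62 + 6.81 = 195.43 million.
Numerator = 6.81 + 3.52 + 7.54 = 17.87 million.
Denominator = 195.43 + 3.52 = 198.95 million.
Broad rate = 17.87 / 198.95 = 8.98%.
Headline unemployment rate = 6.81 / 195.43 = 3.48%.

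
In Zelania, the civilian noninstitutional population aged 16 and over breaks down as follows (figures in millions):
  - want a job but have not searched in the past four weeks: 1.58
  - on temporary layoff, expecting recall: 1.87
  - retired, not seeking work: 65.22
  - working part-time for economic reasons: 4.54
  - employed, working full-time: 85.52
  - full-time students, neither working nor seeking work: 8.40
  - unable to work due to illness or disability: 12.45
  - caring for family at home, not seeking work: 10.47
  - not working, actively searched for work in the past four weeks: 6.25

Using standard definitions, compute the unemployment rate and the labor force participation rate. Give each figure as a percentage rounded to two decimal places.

Employed = 4.54 + 85.52 = 90.06 million (anyone who worked, including part-time for economic reasons, counts as employed).
Unemployed = 1.87 + 6.25 = 8.12 million (jobless and actively searching, or on temporary layoff).
Labor force = 90.06 + 8.12 = 98.18 million.
Not in labor force = 1.58 + 65.22 + 8.40 + 12.45 + 10.47 = 98.12 million (those not working and not actively searching are outside the labor force — including those who want a job but have given up searching).
Civilian working-age population = 98.18 + 98.12 = 196.30 million.
Unemployment rate = 8.12 / 98.18 = 8.27%.
Labor force participation rate = 98.18 / 196.30 = 50.02%.

Unemployment rate ≈ 8.27%; labor force participation rate ≈ 50.02%.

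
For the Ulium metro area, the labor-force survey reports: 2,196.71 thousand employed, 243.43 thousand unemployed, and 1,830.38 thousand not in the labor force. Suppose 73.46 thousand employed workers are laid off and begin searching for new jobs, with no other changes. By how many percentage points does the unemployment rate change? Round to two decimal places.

Initially, labor force = 2,196.71 + 243.43 = 2,440.14 thousand, so u = 243.43/2,440.14 = 9.98%.
After the change, employed falls and unemployed rises by 73.46; labor force unchanged → E = 2,123.25, U = 316.89, labor force = 2,440.14 thousand.
New unemployment rate = 316.89 / 2,440.14 = 12.99%.
Change = 12.99% − 9.98% = +3.01 percentage points.

The unemployment rate changes by +3.01 percentage points.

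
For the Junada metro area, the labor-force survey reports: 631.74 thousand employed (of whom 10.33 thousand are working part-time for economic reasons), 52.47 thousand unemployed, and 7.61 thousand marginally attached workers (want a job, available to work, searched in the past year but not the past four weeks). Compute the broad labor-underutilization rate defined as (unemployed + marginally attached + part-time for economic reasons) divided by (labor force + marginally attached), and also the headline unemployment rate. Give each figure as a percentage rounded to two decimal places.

Labor force = 631.74 + 52.47 = 684.21 thousand.
Numerator = 52.47 + 7.61 + 10.33 = 70.41 thousand.
Denominator = 684.21 + 7.61 = 691.82 thousand.
Broad rate = 70.41 / 691.82 = 10.18%.
Headline unemployment rate = 52.47 / 684.21 = 7.67%.

Broad underutilization rate ≈ 10.18%; headline unemployment rate ≈ 7.67%.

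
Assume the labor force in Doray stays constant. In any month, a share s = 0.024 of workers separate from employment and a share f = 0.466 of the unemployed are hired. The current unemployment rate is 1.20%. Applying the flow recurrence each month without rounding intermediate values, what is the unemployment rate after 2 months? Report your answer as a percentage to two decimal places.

With a fixed labor force, u_{t+1} = u_t + s·(1−u_t) − f·u_t = u_t·(1−s−f) + s.
Here 1−s−f = 0.510 and s = 0.024.
u_1 = 0.012000 × 0.510 + 0.024 = 0.030120.
u_2 = 0.030120 × 0.510 + 0.024 = 0.039361.

Unemployment rate after two months ≈ 3.94%.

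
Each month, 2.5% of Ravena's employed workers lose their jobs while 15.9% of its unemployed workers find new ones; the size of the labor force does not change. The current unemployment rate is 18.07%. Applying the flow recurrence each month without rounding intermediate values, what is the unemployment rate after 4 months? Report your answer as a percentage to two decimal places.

With a fixed labor force, u_{t+1} = u_t + s·(1−u_t) − f·u_t = u_t·(1−s−f) + s.
Here 1−s−f = 0.816 and s = 0.025.
u_1 = 0.180700 × 0.816 + 0.025 = 0.172451.
u_2 = 0.172451 × 0.816 + 0.025 = 0.165720.
u_3 = 0.165720 × 0.816 + 0.025 = 0.160228.
u_4 = 0.160228 × 0.816 + 0.025 = 0.155746.

Unemployment rate after four months ≈ 15.57%.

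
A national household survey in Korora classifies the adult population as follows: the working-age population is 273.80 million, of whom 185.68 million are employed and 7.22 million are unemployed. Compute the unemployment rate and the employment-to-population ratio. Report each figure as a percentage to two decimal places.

Labor force = employed + unemployed = 185.68 + 7.22 = 192.90 million.
Unemployment rate = 7.22 / 192.90 = 3.74%.
Employment-population ratio = 185.68 / 273.80 = 67.82%.

Unemployment rate ≈ 3.74%; employment-population ratio ≈ 67.82%.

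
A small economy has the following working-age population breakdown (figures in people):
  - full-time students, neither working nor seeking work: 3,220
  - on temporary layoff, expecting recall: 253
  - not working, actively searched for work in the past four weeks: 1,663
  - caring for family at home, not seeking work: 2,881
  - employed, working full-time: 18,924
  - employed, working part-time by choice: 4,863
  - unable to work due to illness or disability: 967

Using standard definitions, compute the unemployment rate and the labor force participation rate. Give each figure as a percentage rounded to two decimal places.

Employed = 18,924 + 4,863 = 23,787.
Unemployed = 253 + 1,663 = 1,916 (jobless and actively searching, or on temporary layoff).
Labor force = 23,787 + 1,916 = 25,703.
Not in labor force = 3,220 + 2,881 + 967 = 7,068 (those not working and not actively searching are outside the labor force).
Civilian working-age population = 25,703 + 7,068 = 32,771.
Unemployment rate = 1,916 / 25,703 = 7.45%.
Labor force participation rate = 25,703 / 32,771 = 78.43%.

Unemployment rate ≈ 7.45%; labor force participation rate ≈ 78.43%.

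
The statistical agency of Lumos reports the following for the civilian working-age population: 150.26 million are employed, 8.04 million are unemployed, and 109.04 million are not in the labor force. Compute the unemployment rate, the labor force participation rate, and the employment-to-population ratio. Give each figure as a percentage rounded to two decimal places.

Labor force = employed + unemployed = 150.26 + 8.04 = 158.30 million.
Working-age population = 158.30 + 109.04 = 267.34 million.
Unemployment rate = 8.04 / 158.30 = 5.08%.
Labor force participation rate = 158.30 / 267.34 = 59.21%.
Employment-population ratio = 150.26 / 267.34 = 56.21%.

Unemployment rate ≈ 5.08%; labor force participation rate ≈ 59.21%; employment-population ratio ≈ 56.21%.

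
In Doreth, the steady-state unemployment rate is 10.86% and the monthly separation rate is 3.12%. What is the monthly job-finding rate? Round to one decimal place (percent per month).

Job-finding rate ≈ 25.6% per month.

From u* = s/(s+f): f = s·(1−u)/u.
f = 3.12 × (1 − 0.1086) / 0.1086 = 2.7812 / 0.1086 ≈ 25.6% per month.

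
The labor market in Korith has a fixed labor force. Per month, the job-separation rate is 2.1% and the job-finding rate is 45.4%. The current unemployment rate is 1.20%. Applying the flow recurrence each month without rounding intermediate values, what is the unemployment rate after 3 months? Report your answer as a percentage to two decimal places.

Unemployment rate after three months ≈ 3.95%.

With a fixed labor force, u_{t+1} = u_t + s·(1−u_t) − f·u_t = u_t·(1−s−f) + s.
Here 1−s−f = 0.525 and s = 0.021.
u_1 = 0.012000 × 0.525 + 0.021 = 0.027300.
u_2 = 0.027300 × 0.525 + 0.021 = 0.035333.
u_3 = 0.035333 × 0.525 + 0.021 = 0.039550.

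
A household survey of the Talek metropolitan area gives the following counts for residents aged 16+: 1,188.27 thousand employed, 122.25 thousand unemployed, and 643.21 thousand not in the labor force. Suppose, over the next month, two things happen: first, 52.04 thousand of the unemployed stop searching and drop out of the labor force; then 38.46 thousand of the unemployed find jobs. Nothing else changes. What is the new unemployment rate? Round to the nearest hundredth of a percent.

Initially, labor force = 1,188.27 + 122.25 = 1,310.52 thousand, so u = 122.25/1,310.52 = 9.33%.
After the first change, unemployed and labor force both fall by 52.04 → E = 1,188.27, U = 70.21, labor force = 1,258.48 thousand.
After the second change, unemployed falls and employed rises by 38.46; labor force unchanged → E = 1,226.73, U = 31.75, labor force = 1,258.48 thousand.
New unemployment rate = 31.75 / 1,258.48 = 2.52%.

New unemployment rate ≈ 2.52%.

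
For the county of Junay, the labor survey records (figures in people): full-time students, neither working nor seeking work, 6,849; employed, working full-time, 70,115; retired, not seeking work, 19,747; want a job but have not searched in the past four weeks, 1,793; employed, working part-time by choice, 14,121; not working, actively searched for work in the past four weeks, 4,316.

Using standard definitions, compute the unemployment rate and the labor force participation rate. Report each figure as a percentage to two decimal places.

Employed = 70,115 + 14,121 = 84,236.
Unemployed = 4,316.
Labor force = 84,236 + 4,316 = 88,552.
Not in labor force = 6,849 + 19,747 + 1,793 = 28,389 (those not working and not actively searching are outside the labor force — including those who want a job but have given up searching).
Civilian working-age population = 88,552 + 28,389 = 116,941.
Unemployment rate = 4,316 / 88,552 = 4.87%.
Labor force participation rate = 88,552 / 116,941 = 75.72%.

Unemployment rate ≈ 4.87%; labor force participation rate ≈ 75.72%.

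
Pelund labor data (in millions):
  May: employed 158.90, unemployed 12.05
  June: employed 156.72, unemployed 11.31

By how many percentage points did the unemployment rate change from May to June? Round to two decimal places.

May: labor force = 158.90 + 12.05 = 170.95; u = 12.05/170.95 = 7.05%.
June: labor force = 156.72 + 11.31 = 168.03; u = 11.31/168.03 = 6.73%.
Change = 6.73% − 7.05% = −0.32 pp.

The unemployment rate changed by −0.32 percentage points.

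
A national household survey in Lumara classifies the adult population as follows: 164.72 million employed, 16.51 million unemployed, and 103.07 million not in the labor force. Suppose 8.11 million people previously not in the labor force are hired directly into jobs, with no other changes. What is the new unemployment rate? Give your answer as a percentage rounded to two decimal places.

Initially, labor force = 164.72 + 16.51 = 181.23 million, so u = 16.51/181.23 = 9.11%.
After the change, employed and labor force both rise by 8.11; unemployed unchanged → E = 172.83, U = 16.51, labor force = 189.34 million.
New unemployment rate = 16.51 / 189.34 = 8.72%.

New unemployment rate ≈ 8.72%.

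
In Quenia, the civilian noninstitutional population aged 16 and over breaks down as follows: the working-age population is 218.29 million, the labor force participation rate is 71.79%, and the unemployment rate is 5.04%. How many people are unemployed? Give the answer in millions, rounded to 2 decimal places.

About 7.90 million are unemployed.

Labor force = 0.7179 × 218.29 = 156.71 million.
Unemployed = 0.0504 × 156.71 ≈ 7.90 million.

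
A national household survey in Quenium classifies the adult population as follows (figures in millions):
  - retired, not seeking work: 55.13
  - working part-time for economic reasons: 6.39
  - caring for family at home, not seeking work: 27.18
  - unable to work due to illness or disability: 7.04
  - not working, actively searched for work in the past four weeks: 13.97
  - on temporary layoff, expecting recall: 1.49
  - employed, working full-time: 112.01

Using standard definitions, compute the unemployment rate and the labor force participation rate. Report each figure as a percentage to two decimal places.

Unemployment rate ≈ 11.55%; labor force participation rate ≈ 59.97%.

Employed = 6.39 + 112.01 = 118.40 million (anyone who worked, including part-time for economic reasons, counts as employed).
Unemployed = 13.97 + 1.49 = 15.46 million (jobless and actively searching, or on temporary layoff).
Labor force = 118.40 + 15.46 = 133.86 million.
Not in labor force = 55.13 + 27.18 + 7.04 = 89.35 million (those not working and not actively searching are outside the labor force).
Civilian working-age population = 133.86 + 89.35 = 223.21 million.
Unemployment rate = 15.46 / 133.86 = 11.55%.
Labor force participation rate = 133.86 / 223.21 = 59.97%.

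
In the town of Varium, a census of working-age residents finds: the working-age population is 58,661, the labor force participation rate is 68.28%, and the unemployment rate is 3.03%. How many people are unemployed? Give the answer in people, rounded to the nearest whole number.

About 1,214 are unemployed.

Labor force = 0.6828 × 58,661 = 40,054.
Unemployed = 0.0303 × 40,054 ≈ 1,214.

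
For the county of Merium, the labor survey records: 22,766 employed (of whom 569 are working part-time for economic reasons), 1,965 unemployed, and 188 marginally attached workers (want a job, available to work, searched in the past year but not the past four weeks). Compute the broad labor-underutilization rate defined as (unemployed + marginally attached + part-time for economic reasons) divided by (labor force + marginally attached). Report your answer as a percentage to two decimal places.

Labor force = 22,766 + 1,965 = 24,731.
Numerator = 1,965 + 188 + 569 = 2,722.
Denominator = 24,731 + 188 = 24,919.
Broad rate = 2,722 / 24,919 = 10.92%.

Broad underutilization rate ≈ 10.92%.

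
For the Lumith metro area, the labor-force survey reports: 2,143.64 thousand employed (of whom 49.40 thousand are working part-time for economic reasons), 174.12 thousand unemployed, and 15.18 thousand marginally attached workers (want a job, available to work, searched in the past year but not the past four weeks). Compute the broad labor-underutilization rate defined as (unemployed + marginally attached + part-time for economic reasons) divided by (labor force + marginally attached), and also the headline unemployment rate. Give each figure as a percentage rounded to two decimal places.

Labor force = 2,143.64 + 174.12 = 2,317.76 thousand.
Numerator = 174.12 + 15.18 + 49.40 = 238.70 thousand.
Denominator = 2,317.76 + 15.18 = 2,332.94 thousand.
Broad rate = 238.70 / 2,332.94 = 10.23%.
Headline unemployment rate = 174.12 / 2,317.76 = 7.51%.

Broad underutilization rate ≈ 10.23%; headline unemployment rate ≈ 7.51%.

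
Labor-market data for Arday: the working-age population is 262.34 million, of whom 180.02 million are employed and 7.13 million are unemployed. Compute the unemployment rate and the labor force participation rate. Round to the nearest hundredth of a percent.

Labor force = employed + unemployed = 180.02 + 7.13 = 187.15 million.
Unemployment rate = 7.13 / 187.15 = 3.81%.
Labor force participation rate = 187.15 / 262.34 = 71.34%.

Unemployment rate ≈ 3.81%; labor force participation rate ≈ 71.34%.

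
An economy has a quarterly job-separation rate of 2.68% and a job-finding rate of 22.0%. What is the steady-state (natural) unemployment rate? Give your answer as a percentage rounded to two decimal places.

At steady state the flows balance: s·E = f·U, so U/(E+U) = s/(s+f).
u* = 2.68 / (2.68 + 22.0) = 2.68 / 24.68 = 10.86%.

Steady-state unemployment rate ≈ 10.86%.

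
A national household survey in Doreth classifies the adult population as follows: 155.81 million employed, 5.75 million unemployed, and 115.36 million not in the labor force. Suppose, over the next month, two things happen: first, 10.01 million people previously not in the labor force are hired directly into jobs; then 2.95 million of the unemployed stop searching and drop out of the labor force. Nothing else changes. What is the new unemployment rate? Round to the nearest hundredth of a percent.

New unemployment rate ≈ 1.66%.

Initially, labor force = 155.81 + 5.75 = 161.56 million, so u = 5.75/161.56 = 3.56%.
After the first change, employed and labor force both rise by 10.01; unemployed unchanged → E = 165.82, U = 5.75, labor force = 171.57 million.
After the second change, unemployed and labor force both fall by 2.95 → E = 165.82, U = 2.80, labor force = 168.62 million.
New unemployment rate = 2.80 / 168.62 = 1.66%.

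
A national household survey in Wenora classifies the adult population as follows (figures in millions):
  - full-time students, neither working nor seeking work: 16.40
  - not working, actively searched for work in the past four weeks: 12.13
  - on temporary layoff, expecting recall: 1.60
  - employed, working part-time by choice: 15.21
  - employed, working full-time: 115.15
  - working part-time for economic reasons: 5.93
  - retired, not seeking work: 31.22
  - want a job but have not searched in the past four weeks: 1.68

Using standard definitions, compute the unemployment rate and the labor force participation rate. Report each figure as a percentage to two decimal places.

Unemployment rate ≈ 9.15%; labor force participation rate ≈ 75.27%.

Employed = 15.21 + 115.15 + 5.93 = 136.29 million (anyone who worked, including part-time for economic reasons, counts as employed).
Unemployed = 12.13 + 1.60 = 13.73 million (jobless and actively searching, or on temporary layoff).
Labor force = 136.29 + 13.73 = 150.02 million.
Not in labor force = 16.40 + 31.22 + 1.68 = 49.30 million (those not working and not actively searching are outside the labor force — including those who want a job but have given up searching).
Civilian working-age population = 150.02 + 49.30 = 199.32 million.
Unemployment rate = 13.73 / 150.02 = 9.15%.
Labor force participation rate = 150.02 / 199.32 = 75.27%.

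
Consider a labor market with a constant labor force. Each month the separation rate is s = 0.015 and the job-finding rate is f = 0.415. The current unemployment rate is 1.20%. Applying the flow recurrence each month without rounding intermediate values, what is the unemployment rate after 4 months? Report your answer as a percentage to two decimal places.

With a fixed labor force, u_{t+1} = u_t + s·(1−u_t) − f·u_t = u_t·(1−s−f) + s.
Here 1−s−f = 0.570 and s = 0.015.
u_1 = 0.012000 × 0.570 + 0.015 = 0.021840.
u_2 = 0.021840 × 0.570 + 0.015 = 0.027449.
u_3 = 0.027449 × 0.570 + 0.015 = 0.030646.
u_4 = 0.030646 × 0.570 + 0.015 = 0.032468.

Unemployment rate after four months ≈ 3.25%.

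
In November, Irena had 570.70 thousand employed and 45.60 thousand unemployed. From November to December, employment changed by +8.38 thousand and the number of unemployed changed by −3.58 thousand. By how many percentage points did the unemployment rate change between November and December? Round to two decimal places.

November: labor force = 570.70 + 45.60 = 616.30; u = 45.60/616.30 = 7.40%.
December: labor force = 579.08 + 42.02 = 621.10; u = 42.02/621.10 = 6.77%.
Change = 6.77% − 7.40% = −0.63 pp.

The unemployment rate changed by −0.63 percentage points.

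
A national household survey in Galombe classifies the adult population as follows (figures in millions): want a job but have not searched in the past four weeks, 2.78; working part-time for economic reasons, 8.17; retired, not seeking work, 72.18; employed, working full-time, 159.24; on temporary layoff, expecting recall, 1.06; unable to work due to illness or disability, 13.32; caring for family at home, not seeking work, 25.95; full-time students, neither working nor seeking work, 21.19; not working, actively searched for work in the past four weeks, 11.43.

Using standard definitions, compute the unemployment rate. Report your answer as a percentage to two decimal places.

Employed = 8.17 + 159.24 = 167.41 million (anyone who worked, including part-time for economic reasons, counts as employed).
Unemployed = 1.06 + 11.43 = 12.49 million (jobless and actively searching, or on temporary layoff).
Labor force = 167.41 + 12.49 = 179.90 million.
Unemployment rate = 12.49 / 179.90 = 6.94%.

Unemployment rate ≈ 6.94%.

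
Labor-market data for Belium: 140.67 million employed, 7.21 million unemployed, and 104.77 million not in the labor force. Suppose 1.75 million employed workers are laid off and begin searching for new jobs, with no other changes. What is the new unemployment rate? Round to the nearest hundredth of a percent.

New unemployment rate ≈ 6.06%.

Initially, labor force = 140.67 + 7.21 = 147.88 million, so u = 7.21/147.88 = 4.88%.
After the change, employed falls and unemployed rises by 1.75; labor force unchanged → E = 138.92, U = 8.96, labor force = 147.88 million.
New unemployment rate = 8.96 / 147.88 = 6.06%.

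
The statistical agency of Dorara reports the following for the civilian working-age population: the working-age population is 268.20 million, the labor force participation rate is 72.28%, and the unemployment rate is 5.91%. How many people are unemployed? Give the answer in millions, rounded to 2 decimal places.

Labor force = 0.7228 × 268.20 = 193.85 million.
Unemployed = 0.0591 × 193.85 ≈ 11.46 million.

About 11.46 million are unemployed.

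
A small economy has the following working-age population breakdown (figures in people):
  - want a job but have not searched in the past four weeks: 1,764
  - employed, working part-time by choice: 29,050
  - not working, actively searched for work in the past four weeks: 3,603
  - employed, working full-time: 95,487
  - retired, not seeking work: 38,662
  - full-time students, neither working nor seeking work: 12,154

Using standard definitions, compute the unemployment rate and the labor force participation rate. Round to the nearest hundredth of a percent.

Employed = 29,050 + 95,487 = 124,537.
Unemployed = 3,603.
Labor force = 124,537 + 3,603 = 128,140.
Not in labor force = 1,764 + 38,662 + 12,154 = 52,580 (those not working and not actively searching are outside the labor force — including those who want a job but have given up searching).
Civilian working-age population = 128,140 + 52,580 = 180,720.
Unemployment rate = 3,603 / 128,140 = 2.81%.
Labor force participation rate = 128,140 / 180,720 = 70.91%.

Unemployment rate ≈ 2.81%; labor force participation rate ≈ 70.91%.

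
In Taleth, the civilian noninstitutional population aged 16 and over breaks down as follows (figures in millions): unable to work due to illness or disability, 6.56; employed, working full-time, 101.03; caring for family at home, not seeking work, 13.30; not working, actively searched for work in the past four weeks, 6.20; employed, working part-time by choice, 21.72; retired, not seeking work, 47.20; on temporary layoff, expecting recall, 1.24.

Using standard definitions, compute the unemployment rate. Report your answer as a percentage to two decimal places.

Unemployment rate ≈ 5.71%.

Employed = 101.03 + 21.72 = 122.75 million.
Unemployed = 6.20 + 1.24 = 7.44 million (jobless and actively searching, or on temporary layoff).
Labor force = 122.75 + 7.44 = 130.19 million.
Unemployment rate = 7.44 / 130.19 = 5.71%.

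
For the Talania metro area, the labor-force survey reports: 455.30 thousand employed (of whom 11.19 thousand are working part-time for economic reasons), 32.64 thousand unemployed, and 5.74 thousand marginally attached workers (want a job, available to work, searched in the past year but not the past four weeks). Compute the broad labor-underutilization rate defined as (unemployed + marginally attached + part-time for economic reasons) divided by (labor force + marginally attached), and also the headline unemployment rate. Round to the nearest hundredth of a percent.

Labor force = 455.30 + 32.64 = 487.94 thousand.
Numerator = 32.64 + 5.74 + 11.19 = 49.57 thousand.
Denominator = 487.94 + 5.74 = 493.68 thousand.
Broad rate = 49.57 / 493.68 = 10.04%.
Headline unemployment rate = 32.64 / 487.94 = 6.69%.

Broad underutilization rate ≈ 10.04%; headline unemployment rate ≈ 6.69%.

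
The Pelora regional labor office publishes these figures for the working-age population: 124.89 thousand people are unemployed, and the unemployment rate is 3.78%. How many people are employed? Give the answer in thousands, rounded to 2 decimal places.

About 3,179.08 thousand are employed.

Labor force = U / u = 124.89 / 0.0378 ≈ 3,303.97 thousand.
Employed = labor force − unemployed = 3,303.97 − 124.89 = 3,179.08 thousand.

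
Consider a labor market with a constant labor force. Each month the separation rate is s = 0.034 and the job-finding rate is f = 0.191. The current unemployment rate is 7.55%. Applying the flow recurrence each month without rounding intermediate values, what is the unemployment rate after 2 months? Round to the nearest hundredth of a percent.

Unemployment rate after two months ≈ 10.57%.

With a fixed labor force, u_{t+1} = u_t + s·(1−u_t) − f·u_t = u_t·(1−s−f) + s.
Here 1−s−f = 0.775 and s = 0.034.
u_1 = 0.075500 × 0.775 + 0.034 = 0.092512.
u_2 = 0.092512 × 0.775 + 0.034 = 0.105697.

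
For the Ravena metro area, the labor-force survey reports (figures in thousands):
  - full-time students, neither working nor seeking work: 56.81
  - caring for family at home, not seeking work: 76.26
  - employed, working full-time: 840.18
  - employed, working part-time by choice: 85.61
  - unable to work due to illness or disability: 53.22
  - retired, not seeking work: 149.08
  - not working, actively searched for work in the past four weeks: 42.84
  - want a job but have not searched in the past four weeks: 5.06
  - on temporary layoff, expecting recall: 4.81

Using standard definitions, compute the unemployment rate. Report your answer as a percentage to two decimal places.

Unemployment rate ≈ 4.90%.

Employed = 840.18 + 85.61 = 925.79 thousand.
Unemployed = 42.84 + 4.81 = 47.65 thousand (jobless and actively searching, or on temporary layoff).
Labor force = 925.79 + 47.65 = 973.44 thousand.
Unemployment rate = 47.65 / 973.44 = 4.90%.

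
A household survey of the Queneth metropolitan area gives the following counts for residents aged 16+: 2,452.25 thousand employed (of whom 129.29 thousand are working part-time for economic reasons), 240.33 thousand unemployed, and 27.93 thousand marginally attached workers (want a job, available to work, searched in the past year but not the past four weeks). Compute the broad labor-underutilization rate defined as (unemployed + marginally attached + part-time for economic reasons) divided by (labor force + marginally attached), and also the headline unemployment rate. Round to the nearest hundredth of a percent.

Broad underutilization rate ≈ 14.61%; headline unemployment rate ≈ 8.93%.

Labor force = 2,452.25 + 240.33 = 2,692.58 thousand.
Numerator = 240.33 + 27.93 + 129.29 = 397.55 thousand.
Denominator = 2,692.58 + 27.93 = 2,720.51 thousand.
Broad rate = 397.55 / 2,720.51 = 14.61%.
Headline unemployment rate = 240.33 / 2,692.58 = 8.93%.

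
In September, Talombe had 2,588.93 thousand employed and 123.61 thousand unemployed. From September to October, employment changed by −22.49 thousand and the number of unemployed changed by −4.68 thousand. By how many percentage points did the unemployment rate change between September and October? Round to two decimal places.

September: labor force = 2,588.93 + 123.61 = 2,712.54; u = 123.61/2,712.54 = 4.56%.
October: labor force = 2,566.44 + 118.93 = 2,685.37; u = 118.93/2,685.37 = 4.43%.
Change = 4.43% − 4.56% = −0.13 pp.

The unemployment rate changed by −0.13 percentage points.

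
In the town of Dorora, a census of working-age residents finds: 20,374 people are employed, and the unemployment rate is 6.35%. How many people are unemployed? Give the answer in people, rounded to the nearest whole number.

About 1,381 are unemployed.

Let U be the number unemployed. The labor force is E + U, and U/(E+U) = 0.0635.
So U = 0.0635 × 20,374 / (1 − 0.0635) = 1293.75 / 0.9365 ≈ 1,381.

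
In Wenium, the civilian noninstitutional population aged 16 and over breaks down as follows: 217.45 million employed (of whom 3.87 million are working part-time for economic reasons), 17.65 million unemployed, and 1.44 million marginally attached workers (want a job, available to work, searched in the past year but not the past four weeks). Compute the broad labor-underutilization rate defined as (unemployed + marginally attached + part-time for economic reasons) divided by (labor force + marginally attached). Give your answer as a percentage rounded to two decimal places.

Broad underutilization rate ≈ 9.71%.

Labor force = 217.45 + 17.65 = 235.10 million.
Numerator = 17.65 + 1.44 + 3.87 = 22.96 million.
Denominator = 235.10 + 1.44 = 236.54 million.
Broad rate = 22.96 / 236.54 = 9.71%.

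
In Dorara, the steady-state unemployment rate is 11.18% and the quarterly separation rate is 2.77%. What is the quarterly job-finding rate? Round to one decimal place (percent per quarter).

Job-finding rate ≈ 22.0% per quarter.

From u* = s/(s+f): f = s·(1−u)/u.
f = 2.77 × (1 − 0.1118) / 0.1118 = 2.4603 / 0.1118 ≈ 22.0% per quarter.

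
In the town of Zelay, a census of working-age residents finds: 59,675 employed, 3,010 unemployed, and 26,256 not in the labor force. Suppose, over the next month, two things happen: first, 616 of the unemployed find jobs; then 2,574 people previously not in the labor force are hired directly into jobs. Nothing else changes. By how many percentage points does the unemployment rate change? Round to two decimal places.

Initially, labor force = 59,675 + 3,010 = 62,685, so u = 3,010/62,685 = 4.80%.
After the first change, unemployed falls and employed rises by 616; labor force unchanged → E = 60,291, U = 2,394, labor force = 62,685.
After the second change, employed and labor force both rise by 2,574; unemployed unchanged → E = 62,865, U = 2,394, labor force = 65,259.
New unemployment rate = 2,394 / 65,259 = 3.67%.
Change = 3.67% − 4.80% = −1.13 percentage points.

The unemployment rate changes by −1.13 percentage points.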